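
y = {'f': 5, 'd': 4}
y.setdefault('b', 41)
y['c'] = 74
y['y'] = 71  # {'f': 5, 'd': 4, 'b': 41, 'c': 74, 'y': 71}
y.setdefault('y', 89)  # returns 71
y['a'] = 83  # {'f': 5, 'd': 4, 'b': 41, 'c': 74, 'y': 71, 'a': 83}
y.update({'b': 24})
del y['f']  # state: {'d': 4, 'b': 24, 'c': 74, 'y': 71, 'a': 83}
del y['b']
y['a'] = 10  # {'d': 4, 'c': 74, 'y': 71, 'a': 10}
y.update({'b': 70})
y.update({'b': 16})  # {'d': 4, 'c': 74, 'y': 71, 'a': 10, 'b': 16}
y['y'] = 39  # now {'d': 4, 'c': 74, 'y': 39, 'a': 10, 'b': 16}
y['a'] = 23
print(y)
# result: {'d': 4, 'c': 74, 'y': 39, 'a': 23, 'b': 16}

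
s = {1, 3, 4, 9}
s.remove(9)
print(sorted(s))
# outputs [1, 3, 4]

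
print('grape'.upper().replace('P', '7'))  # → GRA7E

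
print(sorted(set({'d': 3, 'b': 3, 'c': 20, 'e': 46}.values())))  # [3, 20, 46]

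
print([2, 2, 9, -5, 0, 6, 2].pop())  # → 2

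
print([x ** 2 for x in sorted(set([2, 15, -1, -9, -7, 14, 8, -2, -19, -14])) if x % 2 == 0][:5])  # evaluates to [196, 4, 4, 64, 196]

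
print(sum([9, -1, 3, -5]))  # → 6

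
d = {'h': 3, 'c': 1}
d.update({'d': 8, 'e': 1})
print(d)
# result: {'h': 3, 'c': 1, 'd': 8, 'e': 1}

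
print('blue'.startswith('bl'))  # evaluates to True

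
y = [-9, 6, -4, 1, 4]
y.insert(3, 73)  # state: [-9, 6, -4, 73, 1, 4]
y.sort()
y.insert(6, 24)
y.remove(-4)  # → [-9, 1, 4, 6, 73, 24]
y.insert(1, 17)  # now [-9, 17, 1, 4, 6, 73, 24]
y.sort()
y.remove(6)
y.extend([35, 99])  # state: [-9, 1, 4, 17, 24, 73, 35, 99]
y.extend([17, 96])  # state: [-9, 1, 4, 17, 24, 73, 35, 99, 17, 96]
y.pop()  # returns 96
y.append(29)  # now [-9, 1, 4, 17, 24, 73, 35, 99, 17, 29]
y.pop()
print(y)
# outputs [-9, 1, 4, 17, 24, 73, 35, 99, 17]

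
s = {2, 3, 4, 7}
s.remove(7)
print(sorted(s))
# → [2, 3, 4]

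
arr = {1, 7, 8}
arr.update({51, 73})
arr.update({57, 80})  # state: {1, 7, 8, 51, 57, 73, 80}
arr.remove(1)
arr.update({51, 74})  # {7, 8, 51, 57, 73, 74, 80}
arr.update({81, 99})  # {7, 8, 51, 57, 73, 74, 80, 81, 99}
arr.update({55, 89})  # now {7, 8, 51, 55, 57, 73, 74, 80, 81, 89, 99}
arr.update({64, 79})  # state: {7, 8, 51, 55, 57, 64, 73, 74, 79, 80, 81, 89, 99}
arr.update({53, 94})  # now {7, 8, 51, 53, 55, 57, 64, 73, 74, 79, 80, 81, 89, 94, 99}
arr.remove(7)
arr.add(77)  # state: {8, 51, 53, 55, 57, 64, 73, 74, 77, 79, 80, 81, 89, 94, 99}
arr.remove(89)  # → {8, 51, 53, 55, 57, 64, 73, 74, 77, 79, 80, 81, 94, 99}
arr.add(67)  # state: {8, 51, 53, 55, 57, 64, 67, 73, 74, 77, 79, 80, 81, 94, 99}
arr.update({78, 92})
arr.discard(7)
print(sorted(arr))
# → [8, 51, 53, 55, 57, 64, 67, 73, 74, 77, 78, 79, 80, 81, 92, 94, 99]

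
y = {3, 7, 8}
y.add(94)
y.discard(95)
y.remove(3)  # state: {7, 8, 94}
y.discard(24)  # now {7, 8, 94}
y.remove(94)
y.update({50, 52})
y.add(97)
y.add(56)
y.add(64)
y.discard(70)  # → {7, 8, 50, 52, 56, 64, 97}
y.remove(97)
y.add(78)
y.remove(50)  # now {7, 8, 52, 56, 64, 78}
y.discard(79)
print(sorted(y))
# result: [7, 8, 52, 56, 64, 78]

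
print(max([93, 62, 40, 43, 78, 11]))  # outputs 93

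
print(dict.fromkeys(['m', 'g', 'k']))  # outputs {'m': None, 'g': None, 'k': None}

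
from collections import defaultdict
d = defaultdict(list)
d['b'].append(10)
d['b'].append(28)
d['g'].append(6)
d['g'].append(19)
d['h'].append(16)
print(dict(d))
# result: {'b': [10, 28], 'g': [6, 19], 'h': [16]}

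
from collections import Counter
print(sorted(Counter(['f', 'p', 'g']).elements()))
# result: ['f', 'g', 'p']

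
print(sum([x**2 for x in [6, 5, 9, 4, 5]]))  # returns 183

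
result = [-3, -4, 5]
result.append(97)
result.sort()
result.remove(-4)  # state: [-3, 5, 97]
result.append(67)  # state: [-3, 5, 97, 67]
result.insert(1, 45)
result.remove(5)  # [-3, 45, 97, 67]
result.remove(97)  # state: [-3, 45, 67]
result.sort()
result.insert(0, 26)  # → [26, -3, 45, 67]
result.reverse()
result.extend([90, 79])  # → [67, 45, -3, 26, 90, 79]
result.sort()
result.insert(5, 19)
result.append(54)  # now [-3, 26, 45, 67, 79, 19, 90, 54]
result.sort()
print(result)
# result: [-3, 19, 26, 45, 54, 67, 79, 90]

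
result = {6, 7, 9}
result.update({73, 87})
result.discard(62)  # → {6, 7, 9, 73, 87}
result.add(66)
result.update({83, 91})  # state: {6, 7, 9, 66, 73, 83, 87, 91}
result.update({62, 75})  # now {6, 7, 9, 62, 66, 73, 75, 83, 87, 91}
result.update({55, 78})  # {6, 7, 9, 55, 62, 66, 73, 75, 78, 83, 87, 91}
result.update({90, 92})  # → {6, 7, 9, 55, 62, 66, 73, 75, 78, 83, 87, 90, 91, 92}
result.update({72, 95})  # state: {6, 7, 9, 55, 62, 66, 72, 73, 75, 78, 83, 87, 90, 91, 92, 95}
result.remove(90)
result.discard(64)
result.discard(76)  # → {6, 7, 9, 55, 62, 66, 72, 73, 75, 78, 83, 87, 91, 92, 95}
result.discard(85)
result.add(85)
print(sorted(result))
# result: [6, 7, 9, 55, 62, 66, 72, 73, 75, 78, 83, 85, 87, 91, 92, 95]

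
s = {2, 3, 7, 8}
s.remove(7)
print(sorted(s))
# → [2, 3, 8]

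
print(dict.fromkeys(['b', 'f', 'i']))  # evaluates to {'b': None, 'f': None, 'i': None}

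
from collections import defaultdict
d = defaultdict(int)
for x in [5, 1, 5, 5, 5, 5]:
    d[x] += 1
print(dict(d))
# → {5: 5, 1: 1}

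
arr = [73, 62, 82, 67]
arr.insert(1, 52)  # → [73, 52, 62, 82, 67]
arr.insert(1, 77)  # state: [73, 77, 52, 62, 82, 67]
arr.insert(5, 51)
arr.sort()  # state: [51, 52, 62, 67, 73, 77, 82]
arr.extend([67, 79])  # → [51, 52, 62, 67, 73, 77, 82, 67, 79]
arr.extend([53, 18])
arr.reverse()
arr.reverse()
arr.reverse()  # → [18, 53, 79, 67, 82, 77, 73, 67, 62, 52, 51]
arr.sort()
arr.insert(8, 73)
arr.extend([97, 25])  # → [18, 51, 52, 53, 62, 67, 67, 73, 73, 77, 79, 82, 97, 25]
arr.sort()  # [18, 25, 51, 52, 53, 62, 67, 67, 73, 73, 77, 79, 82, 97]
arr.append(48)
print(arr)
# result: [18, 25, 51, 52, 53, 62, 67, 67, 73, 73, 77, 79, 82, 97, 48]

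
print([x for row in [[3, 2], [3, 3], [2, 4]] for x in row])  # [3, 2, 3, 3, 2, 4]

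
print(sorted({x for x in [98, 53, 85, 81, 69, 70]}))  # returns [53, 69, 70, 81, 85, 98]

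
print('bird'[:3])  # bir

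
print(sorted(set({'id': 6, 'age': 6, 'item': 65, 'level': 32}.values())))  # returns [6, 32, 65]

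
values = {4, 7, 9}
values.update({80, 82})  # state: {4, 7, 9, 80, 82}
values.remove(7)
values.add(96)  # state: {4, 9, 80, 82, 96}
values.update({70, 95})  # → {4, 9, 70, 80, 82, 95, 96}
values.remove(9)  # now {4, 70, 80, 82, 95, 96}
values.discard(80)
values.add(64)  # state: {4, 64, 70, 82, 95, 96}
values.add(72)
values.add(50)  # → {4, 50, 64, 70, 72, 82, 95, 96}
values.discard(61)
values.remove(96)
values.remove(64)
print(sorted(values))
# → [4, 50, 70, 72, 82, 95]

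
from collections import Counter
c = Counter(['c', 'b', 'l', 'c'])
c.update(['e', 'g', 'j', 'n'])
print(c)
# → Counter({'c': 2, 'b': 1, 'l': 1, 'e': 1, 'g': 1, 'j': 1, 'n': 1})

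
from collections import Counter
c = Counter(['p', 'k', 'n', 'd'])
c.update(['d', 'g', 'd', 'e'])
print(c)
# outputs Counter({'d': 3, 'p': 1, 'k': 1, 'n': 1, 'g': 1, 'e': 1})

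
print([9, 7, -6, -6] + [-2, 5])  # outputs [9, 7, -6, -6, -2, 5]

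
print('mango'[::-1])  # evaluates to ognam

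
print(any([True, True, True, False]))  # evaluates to True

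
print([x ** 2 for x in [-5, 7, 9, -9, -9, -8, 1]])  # [25, 49, 81, 81, 81, 64, 1]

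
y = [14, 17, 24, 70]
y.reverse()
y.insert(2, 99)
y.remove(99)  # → [70, 24, 17, 14]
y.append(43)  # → [70, 24, 17, 14, 43]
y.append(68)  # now [70, 24, 17, 14, 43, 68]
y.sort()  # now [14, 17, 24, 43, 68, 70]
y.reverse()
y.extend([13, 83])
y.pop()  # 83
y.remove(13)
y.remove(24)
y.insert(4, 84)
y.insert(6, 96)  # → [70, 68, 43, 17, 84, 14, 96]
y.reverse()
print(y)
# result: [96, 14, 84, 17, 43, 68, 70]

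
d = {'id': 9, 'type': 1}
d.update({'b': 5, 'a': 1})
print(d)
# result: {'id': 9, 'type': 1, 'b': 5, 'a': 1}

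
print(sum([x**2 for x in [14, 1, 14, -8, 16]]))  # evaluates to 713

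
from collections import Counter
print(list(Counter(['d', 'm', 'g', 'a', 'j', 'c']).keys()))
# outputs ['d', 'm', 'g', 'a', 'j', 'c']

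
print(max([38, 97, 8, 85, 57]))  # 97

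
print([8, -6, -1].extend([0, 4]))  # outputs None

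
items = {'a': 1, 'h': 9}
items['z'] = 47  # {'a': 1, 'h': 9, 'z': 47}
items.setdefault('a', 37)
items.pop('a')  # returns 1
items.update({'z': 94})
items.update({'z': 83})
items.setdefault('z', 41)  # 83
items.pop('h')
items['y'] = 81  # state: {'z': 83, 'y': 81}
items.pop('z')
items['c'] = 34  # {'y': 81, 'c': 34}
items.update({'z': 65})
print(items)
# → {'y': 81, 'c': 34, 'z': 65}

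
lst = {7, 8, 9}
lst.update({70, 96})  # {7, 8, 9, 70, 96}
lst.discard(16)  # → {7, 8, 9, 70, 96}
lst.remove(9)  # {7, 8, 70, 96}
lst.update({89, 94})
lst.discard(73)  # {7, 8, 70, 89, 94, 96}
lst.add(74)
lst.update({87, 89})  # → {7, 8, 70, 74, 87, 89, 94, 96}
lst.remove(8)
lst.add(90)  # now {7, 70, 74, 87, 89, 90, 94, 96}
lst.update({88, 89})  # {7, 70, 74, 87, 88, 89, 90, 94, 96}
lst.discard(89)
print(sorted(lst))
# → [7, 70, 74, 87, 88, 90, 94, 96]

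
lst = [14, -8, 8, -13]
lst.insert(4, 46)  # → [14, -8, 8, -13, 46]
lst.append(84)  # [14, -8, 8, -13, 46, 84]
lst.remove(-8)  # [14, 8, -13, 46, 84]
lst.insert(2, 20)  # [14, 8, 20, -13, 46, 84]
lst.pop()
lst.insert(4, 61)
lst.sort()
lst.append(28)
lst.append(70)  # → [-13, 8, 14, 20, 46, 61, 28, 70]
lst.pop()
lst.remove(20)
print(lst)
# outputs [-13, 8, 14, 46, 61, 28]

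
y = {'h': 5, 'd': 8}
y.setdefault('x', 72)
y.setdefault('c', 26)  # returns 26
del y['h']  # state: {'d': 8, 'x': 72, 'c': 26}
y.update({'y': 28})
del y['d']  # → {'x': 72, 'c': 26, 'y': 28}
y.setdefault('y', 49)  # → 28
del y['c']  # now {'x': 72, 'y': 28}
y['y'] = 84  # {'x': 72, 'y': 84}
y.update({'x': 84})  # {'x': 84, 'y': 84}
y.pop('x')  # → 84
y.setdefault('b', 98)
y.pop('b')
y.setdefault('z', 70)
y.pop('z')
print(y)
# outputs {'y': 84}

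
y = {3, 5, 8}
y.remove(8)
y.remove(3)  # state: {5}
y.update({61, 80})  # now {5, 61, 80}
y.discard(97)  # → {5, 61, 80}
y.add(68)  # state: {5, 61, 68, 80}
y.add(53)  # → {5, 53, 61, 68, 80}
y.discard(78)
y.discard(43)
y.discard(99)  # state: {5, 53, 61, 68, 80}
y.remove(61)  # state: {5, 53, 68, 80}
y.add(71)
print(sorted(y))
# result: [5, 53, 68, 71, 80]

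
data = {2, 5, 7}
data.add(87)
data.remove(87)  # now {2, 5, 7}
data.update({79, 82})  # {2, 5, 7, 79, 82}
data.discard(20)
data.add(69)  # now {2, 5, 7, 69, 79, 82}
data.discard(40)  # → {2, 5, 7, 69, 79, 82}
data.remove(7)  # {2, 5, 69, 79, 82}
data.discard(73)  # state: {2, 5, 69, 79, 82}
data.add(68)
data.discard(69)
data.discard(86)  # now {2, 5, 68, 79, 82}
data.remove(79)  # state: {2, 5, 68, 82}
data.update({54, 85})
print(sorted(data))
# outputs [2, 5, 54, 68, 82, 85]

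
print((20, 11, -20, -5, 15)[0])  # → 20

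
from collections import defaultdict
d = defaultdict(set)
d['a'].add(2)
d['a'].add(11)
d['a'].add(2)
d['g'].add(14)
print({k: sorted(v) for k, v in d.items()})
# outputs {'a': [2, 11], 'g': [14]}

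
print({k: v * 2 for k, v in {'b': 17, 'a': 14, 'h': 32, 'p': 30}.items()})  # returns {'b': 34, 'a': 28, 'h': 64, 'p': 60}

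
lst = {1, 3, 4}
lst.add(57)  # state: {1, 3, 4, 57}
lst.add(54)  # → {1, 3, 4, 54, 57}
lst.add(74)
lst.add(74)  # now {1, 3, 4, 54, 57, 74}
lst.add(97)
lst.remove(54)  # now {1, 3, 4, 57, 74, 97}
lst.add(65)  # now {1, 3, 4, 57, 65, 74, 97}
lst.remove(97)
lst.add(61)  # {1, 3, 4, 57, 61, 65, 74}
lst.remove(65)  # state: {1, 3, 4, 57, 61, 74}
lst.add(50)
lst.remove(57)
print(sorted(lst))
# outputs [1, 3, 4, 50, 61, 74]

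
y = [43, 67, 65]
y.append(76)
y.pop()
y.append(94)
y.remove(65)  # [43, 67, 94]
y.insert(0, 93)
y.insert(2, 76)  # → [93, 43, 76, 67, 94]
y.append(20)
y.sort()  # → [20, 43, 67, 76, 93, 94]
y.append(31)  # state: [20, 43, 67, 76, 93, 94, 31]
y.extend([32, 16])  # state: [20, 43, 67, 76, 93, 94, 31, 32, 16]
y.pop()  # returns 16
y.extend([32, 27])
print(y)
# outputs [20, 43, 67, 76, 93, 94, 31, 32, 32, 27]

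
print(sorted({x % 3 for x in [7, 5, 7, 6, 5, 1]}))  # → [0, 1, 2]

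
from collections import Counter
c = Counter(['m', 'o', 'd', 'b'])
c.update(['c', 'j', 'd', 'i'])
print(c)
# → Counter({'d': 2, 'm': 1, 'o': 1, 'b': 1, 'c': 1, 'j': 1, 'i': 1})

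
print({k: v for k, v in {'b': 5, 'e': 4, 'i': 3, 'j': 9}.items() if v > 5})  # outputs {'j': 9}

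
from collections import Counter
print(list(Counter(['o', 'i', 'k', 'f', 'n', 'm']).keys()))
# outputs ['o', 'i', 'k', 'f', 'n', 'm']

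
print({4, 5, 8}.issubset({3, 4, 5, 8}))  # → True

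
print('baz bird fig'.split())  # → ['baz', 'bird', 'fig']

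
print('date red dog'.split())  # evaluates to ['date', 'red', 'dog']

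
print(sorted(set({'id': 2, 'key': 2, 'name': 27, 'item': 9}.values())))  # [2, 9, 27]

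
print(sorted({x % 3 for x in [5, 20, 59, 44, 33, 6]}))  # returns [0, 2]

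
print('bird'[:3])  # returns bir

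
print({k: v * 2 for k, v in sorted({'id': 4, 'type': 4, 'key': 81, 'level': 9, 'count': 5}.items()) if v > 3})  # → {'count': 10, 'id': 8, 'key': 162, 'level': 18, 'type': 8}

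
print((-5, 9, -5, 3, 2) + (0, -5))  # (-5, 9, -5, 3, 2, 0, -5)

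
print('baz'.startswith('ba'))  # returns True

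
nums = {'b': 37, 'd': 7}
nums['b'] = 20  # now {'b': 20, 'd': 7}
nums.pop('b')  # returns 20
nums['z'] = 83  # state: {'d': 7, 'z': 83}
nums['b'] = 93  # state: {'d': 7, 'z': 83, 'b': 93}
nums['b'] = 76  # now {'d': 7, 'z': 83, 'b': 76}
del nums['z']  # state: {'d': 7, 'b': 76}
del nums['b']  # {'d': 7}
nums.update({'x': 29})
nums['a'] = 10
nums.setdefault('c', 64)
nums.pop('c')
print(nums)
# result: {'d': 7, 'x': 29, 'a': 10}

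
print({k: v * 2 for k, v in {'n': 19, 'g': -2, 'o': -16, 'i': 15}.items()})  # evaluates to {'n': 38, 'g': -4, 'o': -32, 'i': 30}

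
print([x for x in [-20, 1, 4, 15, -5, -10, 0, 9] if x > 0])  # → [1, 4, 15, 9]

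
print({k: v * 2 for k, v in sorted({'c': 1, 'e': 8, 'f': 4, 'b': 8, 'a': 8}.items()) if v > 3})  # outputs {'a': 16, 'b': 16, 'e': 16, 'f': 8}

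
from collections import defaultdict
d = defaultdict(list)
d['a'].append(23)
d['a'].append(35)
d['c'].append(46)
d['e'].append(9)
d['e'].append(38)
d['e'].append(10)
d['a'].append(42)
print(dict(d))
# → {'a': [23, 35, 42], 'c': [46], 'e': [9, 38, 10]}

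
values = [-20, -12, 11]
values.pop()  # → 11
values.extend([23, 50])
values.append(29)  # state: [-20, -12, 23, 50, 29]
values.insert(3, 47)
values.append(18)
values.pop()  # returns 18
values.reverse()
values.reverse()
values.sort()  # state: [-20, -12, 23, 29, 47, 50]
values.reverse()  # [50, 47, 29, 23, -12, -20]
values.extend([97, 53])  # [50, 47, 29, 23, -12, -20, 97, 53]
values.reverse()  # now [53, 97, -20, -12, 23, 29, 47, 50]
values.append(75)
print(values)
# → [53, 97, -20, -12, 23, 29, 47, 50, 75]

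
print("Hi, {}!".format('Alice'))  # Hi, Alice!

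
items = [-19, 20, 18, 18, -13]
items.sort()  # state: [-19, -13, 18, 18, 20]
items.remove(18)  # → [-19, -13, 18, 20]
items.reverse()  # [20, 18, -13, -19]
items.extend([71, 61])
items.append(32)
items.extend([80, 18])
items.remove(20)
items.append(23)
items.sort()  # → [-19, -13, 18, 18, 23, 32, 61, 71, 80]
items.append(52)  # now [-19, -13, 18, 18, 23, 32, 61, 71, 80, 52]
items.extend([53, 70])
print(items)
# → [-19, -13, 18, 18, 23, 32, 61, 71, 80, 52, 53, 70]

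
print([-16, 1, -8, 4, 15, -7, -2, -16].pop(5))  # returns -7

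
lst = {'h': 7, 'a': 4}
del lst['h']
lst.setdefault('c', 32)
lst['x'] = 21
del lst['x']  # {'a': 4, 'c': 32}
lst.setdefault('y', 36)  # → 36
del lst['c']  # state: {'a': 4, 'y': 36}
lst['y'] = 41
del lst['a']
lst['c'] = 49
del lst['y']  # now {'c': 49}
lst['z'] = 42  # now {'c': 49, 'z': 42}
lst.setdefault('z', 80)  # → 42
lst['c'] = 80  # {'c': 80, 'z': 42}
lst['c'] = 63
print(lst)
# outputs {'c': 63, 'z': 42}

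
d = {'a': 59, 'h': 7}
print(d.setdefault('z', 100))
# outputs 100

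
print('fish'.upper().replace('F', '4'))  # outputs 4ISH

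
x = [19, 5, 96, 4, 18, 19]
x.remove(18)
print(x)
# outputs [19, 5, 96, 4, 19]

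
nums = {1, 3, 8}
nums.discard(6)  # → {1, 3, 8}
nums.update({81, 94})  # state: {1, 3, 8, 81, 94}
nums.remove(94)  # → {1, 3, 8, 81}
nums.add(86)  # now {1, 3, 8, 81, 86}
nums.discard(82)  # {1, 3, 8, 81, 86}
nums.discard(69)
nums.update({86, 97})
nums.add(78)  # {1, 3, 8, 78, 81, 86, 97}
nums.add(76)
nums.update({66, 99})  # {1, 3, 8, 66, 76, 78, 81, 86, 97, 99}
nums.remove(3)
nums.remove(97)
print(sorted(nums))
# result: [1, 8, 66, 76, 78, 81, 86, 99]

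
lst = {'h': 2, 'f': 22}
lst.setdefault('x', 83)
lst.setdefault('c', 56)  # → 56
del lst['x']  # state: {'h': 2, 'f': 22, 'c': 56}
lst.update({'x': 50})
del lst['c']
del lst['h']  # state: {'f': 22, 'x': 50}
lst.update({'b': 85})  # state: {'f': 22, 'x': 50, 'b': 85}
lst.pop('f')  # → 22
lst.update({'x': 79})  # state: {'x': 79, 'b': 85}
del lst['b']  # {'x': 79}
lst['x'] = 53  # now {'x': 53}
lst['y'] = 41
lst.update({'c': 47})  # {'x': 53, 'y': 41, 'c': 47}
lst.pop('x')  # 53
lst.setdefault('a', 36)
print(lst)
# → {'y': 41, 'c': 47, 'a': 36}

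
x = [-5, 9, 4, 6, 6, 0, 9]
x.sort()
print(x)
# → [-5, 0, 4, 6, 6, 9, 9]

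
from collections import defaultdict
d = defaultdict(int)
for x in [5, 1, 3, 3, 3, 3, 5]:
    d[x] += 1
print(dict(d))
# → {5: 2, 1: 1, 3: 4}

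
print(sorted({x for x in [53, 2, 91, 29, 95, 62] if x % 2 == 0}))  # [2, 62]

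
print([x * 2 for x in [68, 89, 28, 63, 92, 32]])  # [136, 178, 56, 126, 184, 64]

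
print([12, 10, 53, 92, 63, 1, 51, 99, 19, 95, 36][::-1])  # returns [36, 95, 19, 99, 51, 1, 63, 92, 53, 10, 12]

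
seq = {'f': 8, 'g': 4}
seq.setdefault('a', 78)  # 78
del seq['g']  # {'f': 8, 'a': 78}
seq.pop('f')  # 8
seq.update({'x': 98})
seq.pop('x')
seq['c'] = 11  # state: {'a': 78, 'c': 11}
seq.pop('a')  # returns 78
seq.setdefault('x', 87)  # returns 87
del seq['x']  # {'c': 11}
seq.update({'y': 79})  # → {'c': 11, 'y': 79}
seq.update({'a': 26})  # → {'c': 11, 'y': 79, 'a': 26}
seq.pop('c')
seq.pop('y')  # 79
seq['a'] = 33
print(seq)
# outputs {'a': 33}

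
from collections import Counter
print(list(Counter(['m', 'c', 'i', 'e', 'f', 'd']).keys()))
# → ['m', 'c', 'i', 'e', 'f', 'd']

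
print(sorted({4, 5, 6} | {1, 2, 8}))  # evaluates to [1, 2, 4, 5, 6, 8]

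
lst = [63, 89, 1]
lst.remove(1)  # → [63, 89]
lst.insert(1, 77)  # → [63, 77, 89]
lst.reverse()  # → [89, 77, 63]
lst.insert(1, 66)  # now [89, 66, 77, 63]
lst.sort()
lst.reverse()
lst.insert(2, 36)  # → [89, 77, 36, 66, 63]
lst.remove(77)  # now [89, 36, 66, 63]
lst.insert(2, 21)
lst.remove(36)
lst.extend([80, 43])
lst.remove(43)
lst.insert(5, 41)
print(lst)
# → [89, 21, 66, 63, 80, 41]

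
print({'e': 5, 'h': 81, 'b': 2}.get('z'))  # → None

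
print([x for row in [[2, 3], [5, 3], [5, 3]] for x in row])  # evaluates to [2, 3, 5, 3, 5, 3]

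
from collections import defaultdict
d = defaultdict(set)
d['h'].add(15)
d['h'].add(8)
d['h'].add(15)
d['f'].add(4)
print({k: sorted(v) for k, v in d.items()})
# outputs {'h': [8, 15], 'f': [4]}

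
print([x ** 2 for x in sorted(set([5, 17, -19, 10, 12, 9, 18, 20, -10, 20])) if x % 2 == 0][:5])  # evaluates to [100, 100, 144, 324, 400]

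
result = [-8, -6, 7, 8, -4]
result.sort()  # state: [-8, -6, -4, 7, 8]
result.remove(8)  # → [-8, -6, -4, 7]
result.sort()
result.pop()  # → 7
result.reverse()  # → [-4, -6, -8]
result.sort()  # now [-8, -6, -4]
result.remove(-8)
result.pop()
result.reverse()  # [-6]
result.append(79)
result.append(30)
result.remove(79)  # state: [-6, 30]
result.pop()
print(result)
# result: [-6]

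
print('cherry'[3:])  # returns rry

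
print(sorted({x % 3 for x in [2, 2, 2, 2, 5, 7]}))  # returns [1, 2]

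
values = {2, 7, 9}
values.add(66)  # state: {2, 7, 9, 66}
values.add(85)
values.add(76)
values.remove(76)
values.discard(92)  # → {2, 7, 9, 66, 85}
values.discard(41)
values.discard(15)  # {2, 7, 9, 66, 85}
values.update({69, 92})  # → {2, 7, 9, 66, 69, 85, 92}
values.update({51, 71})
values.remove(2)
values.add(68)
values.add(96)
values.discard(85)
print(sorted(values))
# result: [7, 9, 51, 66, 68, 69, 71, 92, 96]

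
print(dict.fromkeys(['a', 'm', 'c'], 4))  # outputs {'a': 4, 'm': 4, 'c': 4}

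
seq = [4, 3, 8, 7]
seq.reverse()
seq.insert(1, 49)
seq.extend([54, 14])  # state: [7, 49, 8, 3, 4, 54, 14]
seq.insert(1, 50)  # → [7, 50, 49, 8, 3, 4, 54, 14]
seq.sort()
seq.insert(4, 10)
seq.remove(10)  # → [3, 4, 7, 8, 14, 49, 50, 54]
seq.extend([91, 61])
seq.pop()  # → 61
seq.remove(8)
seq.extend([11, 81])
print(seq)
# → [3, 4, 7, 14, 49, 50, 54, 91, 11, 81]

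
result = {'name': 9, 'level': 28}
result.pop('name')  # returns 9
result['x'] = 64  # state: {'level': 28, 'x': 64}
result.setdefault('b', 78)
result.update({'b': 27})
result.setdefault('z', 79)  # 79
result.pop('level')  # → 28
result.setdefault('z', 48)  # 79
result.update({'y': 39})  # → {'x': 64, 'b': 27, 'z': 79, 'y': 39}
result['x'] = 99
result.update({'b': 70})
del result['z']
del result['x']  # {'b': 70, 'y': 39}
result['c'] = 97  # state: {'b': 70, 'y': 39, 'c': 97}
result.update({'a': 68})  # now {'b': 70, 'y': 39, 'c': 97, 'a': 68}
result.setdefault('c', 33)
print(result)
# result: {'b': 70, 'y': 39, 'c': 97, 'a': 68}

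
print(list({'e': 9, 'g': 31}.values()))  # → [9, 31]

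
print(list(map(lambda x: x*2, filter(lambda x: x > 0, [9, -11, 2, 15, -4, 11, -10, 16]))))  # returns [18, 4, 30, 22, 32]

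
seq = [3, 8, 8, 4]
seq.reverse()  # [4, 8, 8, 3]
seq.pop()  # 3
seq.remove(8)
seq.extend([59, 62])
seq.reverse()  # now [62, 59, 8, 4]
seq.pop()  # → 4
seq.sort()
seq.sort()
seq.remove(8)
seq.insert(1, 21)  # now [59, 21, 62]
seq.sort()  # [21, 59, 62]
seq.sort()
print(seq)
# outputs [21, 59, 62]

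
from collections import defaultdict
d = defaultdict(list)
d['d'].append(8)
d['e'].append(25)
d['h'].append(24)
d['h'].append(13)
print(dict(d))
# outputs {'d': [8], 'e': [25], 'h': [24, 13]}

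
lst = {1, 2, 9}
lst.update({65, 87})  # {1, 2, 9, 65, 87}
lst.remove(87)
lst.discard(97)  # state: {1, 2, 9, 65}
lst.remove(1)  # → {2, 9, 65}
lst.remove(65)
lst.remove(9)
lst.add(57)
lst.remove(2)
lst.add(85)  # {57, 85}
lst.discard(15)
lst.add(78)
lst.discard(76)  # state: {57, 78, 85}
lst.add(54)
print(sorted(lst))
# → [54, 57, 78, 85]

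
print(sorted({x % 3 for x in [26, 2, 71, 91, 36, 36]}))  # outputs [0, 1, 2]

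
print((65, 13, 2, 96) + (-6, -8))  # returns (65, 13, 2, 96, -6, -8)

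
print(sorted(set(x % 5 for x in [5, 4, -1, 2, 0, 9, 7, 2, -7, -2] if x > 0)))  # [0, 2, 4]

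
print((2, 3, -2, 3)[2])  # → -2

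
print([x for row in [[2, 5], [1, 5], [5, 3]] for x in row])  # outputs [2, 5, 1, 5, 5, 3]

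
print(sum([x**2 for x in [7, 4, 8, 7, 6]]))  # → 214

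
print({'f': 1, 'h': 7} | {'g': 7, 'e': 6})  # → {'f': 1, 'h': 7, 'g': 7, 'e': 6}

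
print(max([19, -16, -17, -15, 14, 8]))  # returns 19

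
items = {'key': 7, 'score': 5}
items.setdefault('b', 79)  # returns 79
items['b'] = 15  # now {'key': 7, 'score': 5, 'b': 15}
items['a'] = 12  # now {'key': 7, 'score': 5, 'b': 15, 'a': 12}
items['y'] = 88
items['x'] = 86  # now {'key': 7, 'score': 5, 'b': 15, 'a': 12, 'y': 88, 'x': 86}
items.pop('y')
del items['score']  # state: {'key': 7, 'b': 15, 'a': 12, 'x': 86}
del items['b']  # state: {'key': 7, 'a': 12, 'x': 86}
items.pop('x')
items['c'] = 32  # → {'key': 7, 'a': 12, 'c': 32}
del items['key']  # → {'a': 12, 'c': 32}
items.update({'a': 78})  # {'a': 78, 'c': 32}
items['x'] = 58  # {'a': 78, 'c': 32, 'x': 58}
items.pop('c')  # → 32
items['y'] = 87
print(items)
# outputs {'a': 78, 'x': 58, 'y': 87}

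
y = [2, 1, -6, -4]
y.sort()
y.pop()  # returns 2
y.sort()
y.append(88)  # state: [-6, -4, 1, 88]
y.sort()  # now [-6, -4, 1, 88]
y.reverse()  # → [88, 1, -4, -6]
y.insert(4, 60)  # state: [88, 1, -4, -6, 60]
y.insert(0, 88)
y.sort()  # [-6, -4, 1, 60, 88, 88]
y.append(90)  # [-6, -4, 1, 60, 88, 88, 90]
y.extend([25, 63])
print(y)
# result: [-6, -4, 1, 60, 88, 88, 90, 25, 63]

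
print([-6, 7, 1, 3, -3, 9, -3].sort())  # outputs None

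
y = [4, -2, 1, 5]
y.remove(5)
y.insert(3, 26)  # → [4, -2, 1, 26]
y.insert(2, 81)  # [4, -2, 81, 1, 26]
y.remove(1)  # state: [4, -2, 81, 26]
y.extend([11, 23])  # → [4, -2, 81, 26, 11, 23]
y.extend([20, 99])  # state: [4, -2, 81, 26, 11, 23, 20, 99]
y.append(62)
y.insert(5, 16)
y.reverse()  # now [62, 99, 20, 23, 16, 11, 26, 81, -2, 4]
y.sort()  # [-2, 4, 11, 16, 20, 23, 26, 62, 81, 99]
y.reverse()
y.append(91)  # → [99, 81, 62, 26, 23, 20, 16, 11, 4, -2, 91]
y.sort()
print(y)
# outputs [-2, 4, 11, 16, 20, 23, 26, 62, 81, 91, 99]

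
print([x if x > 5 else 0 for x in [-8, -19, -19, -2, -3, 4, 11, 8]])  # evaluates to [0, 0, 0, 0, 0, 0, 11, 8]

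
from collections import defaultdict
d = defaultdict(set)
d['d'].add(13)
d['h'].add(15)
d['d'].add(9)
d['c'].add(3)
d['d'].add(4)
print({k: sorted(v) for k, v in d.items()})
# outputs {'d': [4, 9, 13], 'h': [15], 'c': [3]}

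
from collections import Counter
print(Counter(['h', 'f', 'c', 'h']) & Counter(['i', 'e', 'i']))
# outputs Counter()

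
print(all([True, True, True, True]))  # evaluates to True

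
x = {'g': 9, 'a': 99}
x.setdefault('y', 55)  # 55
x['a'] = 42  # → {'g': 9, 'a': 42, 'y': 55}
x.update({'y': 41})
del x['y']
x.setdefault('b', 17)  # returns 17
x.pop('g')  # 9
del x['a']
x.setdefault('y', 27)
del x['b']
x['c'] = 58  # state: {'y': 27, 'c': 58}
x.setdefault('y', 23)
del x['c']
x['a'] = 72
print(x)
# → {'y': 27, 'a': 72}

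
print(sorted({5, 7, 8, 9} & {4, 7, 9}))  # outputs [7, 9]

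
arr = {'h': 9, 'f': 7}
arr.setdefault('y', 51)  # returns 51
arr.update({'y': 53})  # {'h': 9, 'f': 7, 'y': 53}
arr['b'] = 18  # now {'h': 9, 'f': 7, 'y': 53, 'b': 18}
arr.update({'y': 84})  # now {'h': 9, 'f': 7, 'y': 84, 'b': 18}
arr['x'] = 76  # {'h': 9, 'f': 7, 'y': 84, 'b': 18, 'x': 76}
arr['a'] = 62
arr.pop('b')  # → 18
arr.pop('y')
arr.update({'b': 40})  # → {'h': 9, 'f': 7, 'x': 76, 'a': 62, 'b': 40}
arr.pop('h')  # 9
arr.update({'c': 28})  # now {'f': 7, 'x': 76, 'a': 62, 'b': 40, 'c': 28}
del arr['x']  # {'f': 7, 'a': 62, 'b': 40, 'c': 28}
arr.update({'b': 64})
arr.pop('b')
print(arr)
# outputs {'f': 7, 'a': 62, 'c': 28}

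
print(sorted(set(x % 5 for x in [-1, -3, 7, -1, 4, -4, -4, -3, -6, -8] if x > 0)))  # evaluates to [2, 4]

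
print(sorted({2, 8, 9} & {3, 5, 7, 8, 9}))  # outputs [8, 9]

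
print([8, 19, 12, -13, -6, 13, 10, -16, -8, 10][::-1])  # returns [10, -8, -16, 10, 13, -6, -13, 12, 19, 8]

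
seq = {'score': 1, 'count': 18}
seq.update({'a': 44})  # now {'score': 1, 'count': 18, 'a': 44}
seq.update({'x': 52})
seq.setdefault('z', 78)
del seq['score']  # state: {'count': 18, 'a': 44, 'x': 52, 'z': 78}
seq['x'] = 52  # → {'count': 18, 'a': 44, 'x': 52, 'z': 78}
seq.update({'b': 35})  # {'count': 18, 'a': 44, 'x': 52, 'z': 78, 'b': 35}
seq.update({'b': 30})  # {'count': 18, 'a': 44, 'x': 52, 'z': 78, 'b': 30}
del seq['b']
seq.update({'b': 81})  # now {'count': 18, 'a': 44, 'x': 52, 'z': 78, 'b': 81}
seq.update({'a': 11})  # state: {'count': 18, 'a': 11, 'x': 52, 'z': 78, 'b': 81}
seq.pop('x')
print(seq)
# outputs {'count': 18, 'a': 11, 'z': 78, 'b': 81}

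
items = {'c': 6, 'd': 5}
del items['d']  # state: {'c': 6}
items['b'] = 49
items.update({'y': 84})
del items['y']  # {'c': 6, 'b': 49}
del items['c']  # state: {'b': 49}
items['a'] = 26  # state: {'b': 49, 'a': 26}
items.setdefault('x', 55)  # 55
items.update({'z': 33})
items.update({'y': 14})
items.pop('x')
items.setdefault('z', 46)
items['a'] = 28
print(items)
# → {'b': 49, 'a': 28, 'z': 33, 'y': 14}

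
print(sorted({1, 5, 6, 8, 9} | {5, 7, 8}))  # [1, 5, 6, 7, 8, 9]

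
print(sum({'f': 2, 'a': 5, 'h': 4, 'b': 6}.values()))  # 17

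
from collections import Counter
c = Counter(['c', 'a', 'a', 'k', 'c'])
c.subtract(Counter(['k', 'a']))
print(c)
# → Counter({'c': 2, 'a': 1, 'k': 0})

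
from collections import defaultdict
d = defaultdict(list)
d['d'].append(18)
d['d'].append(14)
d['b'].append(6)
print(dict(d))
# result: {'d': [18, 14], 'b': [6]}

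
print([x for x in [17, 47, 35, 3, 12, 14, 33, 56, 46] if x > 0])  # [17, 47, 35, 3, 12, 14, 33, 56, 46]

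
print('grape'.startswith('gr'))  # True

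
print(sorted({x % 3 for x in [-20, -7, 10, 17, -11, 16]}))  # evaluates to [1, 2]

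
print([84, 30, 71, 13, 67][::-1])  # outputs [67, 13, 71, 30, 84]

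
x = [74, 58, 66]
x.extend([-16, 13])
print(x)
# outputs [74, 58, 66, -16, 13]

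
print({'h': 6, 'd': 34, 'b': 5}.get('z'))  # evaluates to None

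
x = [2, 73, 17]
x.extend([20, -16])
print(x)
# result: [2, 73, 17, 20, -16]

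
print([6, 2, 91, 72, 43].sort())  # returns None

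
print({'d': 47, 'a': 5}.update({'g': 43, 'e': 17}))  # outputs None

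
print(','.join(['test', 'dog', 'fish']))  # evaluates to test,dog,fish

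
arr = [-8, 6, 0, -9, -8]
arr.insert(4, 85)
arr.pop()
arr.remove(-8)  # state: [6, 0, -9, 85]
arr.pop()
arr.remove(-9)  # [6, 0]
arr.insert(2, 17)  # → [6, 0, 17]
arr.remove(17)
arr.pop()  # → 0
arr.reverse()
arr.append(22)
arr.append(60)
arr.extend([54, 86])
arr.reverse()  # [86, 54, 60, 22, 6]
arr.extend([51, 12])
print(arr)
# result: [86, 54, 60, 22, 6, 51, 12]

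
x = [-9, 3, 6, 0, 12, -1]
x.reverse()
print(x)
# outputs [-1, 12, 0, 6, 3, -9]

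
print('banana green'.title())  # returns Banana Green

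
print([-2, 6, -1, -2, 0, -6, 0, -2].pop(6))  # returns 0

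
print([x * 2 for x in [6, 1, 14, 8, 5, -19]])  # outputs [12, 2, 28, 16, 10, -38]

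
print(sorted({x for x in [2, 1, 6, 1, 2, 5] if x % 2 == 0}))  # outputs [2, 6]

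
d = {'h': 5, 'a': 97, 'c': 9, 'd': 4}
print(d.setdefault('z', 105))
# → 105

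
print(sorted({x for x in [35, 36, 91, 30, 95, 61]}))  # [30, 35, 36, 61, 91, 95]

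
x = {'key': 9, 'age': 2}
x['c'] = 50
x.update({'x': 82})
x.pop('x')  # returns 82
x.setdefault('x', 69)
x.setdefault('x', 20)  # 69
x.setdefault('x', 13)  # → 69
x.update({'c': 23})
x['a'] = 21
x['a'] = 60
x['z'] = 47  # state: {'key': 9, 'age': 2, 'c': 23, 'x': 69, 'a': 60, 'z': 47}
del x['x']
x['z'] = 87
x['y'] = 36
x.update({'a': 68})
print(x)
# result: {'key': 9, 'age': 2, 'c': 23, 'a': 68, 'z': 87, 'y': 36}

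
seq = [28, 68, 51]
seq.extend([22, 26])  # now [28, 68, 51, 22, 26]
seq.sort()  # [22, 26, 28, 51, 68]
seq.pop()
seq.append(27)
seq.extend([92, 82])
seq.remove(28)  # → [22, 26, 51, 27, 92, 82]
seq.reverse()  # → [82, 92, 27, 51, 26, 22]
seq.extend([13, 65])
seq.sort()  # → [13, 22, 26, 27, 51, 65, 82, 92]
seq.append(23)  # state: [13, 22, 26, 27, 51, 65, 82, 92, 23]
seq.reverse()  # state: [23, 92, 82, 65, 51, 27, 26, 22, 13]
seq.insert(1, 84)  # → [23, 84, 92, 82, 65, 51, 27, 26, 22, 13]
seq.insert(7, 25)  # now [23, 84, 92, 82, 65, 51, 27, 25, 26, 22, 13]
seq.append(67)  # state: [23, 84, 92, 82, 65, 51, 27, 25, 26, 22, 13, 67]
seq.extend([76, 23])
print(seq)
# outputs [23, 84, 92, 82, 65, 51, 27, 25, 26, 22, 13, 67, 76, 23]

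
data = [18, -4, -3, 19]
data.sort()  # [-4, -3, 18, 19]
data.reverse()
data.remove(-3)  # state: [19, 18, -4]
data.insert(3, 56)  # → [19, 18, -4, 56]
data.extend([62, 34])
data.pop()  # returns 34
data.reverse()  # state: [62, 56, -4, 18, 19]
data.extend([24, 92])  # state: [62, 56, -4, 18, 19, 24, 92]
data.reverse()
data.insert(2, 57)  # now [92, 24, 57, 19, 18, -4, 56, 62]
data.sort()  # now [-4, 18, 19, 24, 56, 57, 62, 92]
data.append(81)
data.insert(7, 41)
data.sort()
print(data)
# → [-4, 18, 19, 24, 41, 56, 57, 62, 81, 92]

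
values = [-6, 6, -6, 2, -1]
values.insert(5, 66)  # [-6, 6, -6, 2, -1, 66]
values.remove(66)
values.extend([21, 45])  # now [-6, 6, -6, 2, -1, 21, 45]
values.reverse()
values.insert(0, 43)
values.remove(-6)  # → [43, 45, 21, -1, 2, 6, -6]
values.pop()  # -6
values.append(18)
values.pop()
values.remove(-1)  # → [43, 45, 21, 2, 6]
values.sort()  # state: [2, 6, 21, 43, 45]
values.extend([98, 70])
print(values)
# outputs [2, 6, 21, 43, 45, 98, 70]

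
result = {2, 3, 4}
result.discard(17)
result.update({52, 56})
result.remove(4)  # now {2, 3, 52, 56}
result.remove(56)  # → {2, 3, 52}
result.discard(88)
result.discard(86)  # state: {2, 3, 52}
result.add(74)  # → {2, 3, 52, 74}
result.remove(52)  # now {2, 3, 74}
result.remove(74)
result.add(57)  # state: {2, 3, 57}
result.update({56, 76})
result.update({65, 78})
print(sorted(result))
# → [2, 3, 56, 57, 65, 76, 78]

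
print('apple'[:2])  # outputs ap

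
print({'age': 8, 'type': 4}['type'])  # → 4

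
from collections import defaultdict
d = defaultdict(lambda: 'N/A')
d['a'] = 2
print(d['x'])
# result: N/A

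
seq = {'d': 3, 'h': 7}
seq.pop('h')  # 7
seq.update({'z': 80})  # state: {'d': 3, 'z': 80}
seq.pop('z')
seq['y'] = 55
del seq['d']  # {'y': 55}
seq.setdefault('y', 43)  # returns 55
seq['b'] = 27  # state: {'y': 55, 'b': 27}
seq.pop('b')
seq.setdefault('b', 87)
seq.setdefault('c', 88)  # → 88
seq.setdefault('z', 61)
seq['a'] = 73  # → {'y': 55, 'b': 87, 'c': 88, 'z': 61, 'a': 73}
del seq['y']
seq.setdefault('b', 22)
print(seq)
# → {'b': 87, 'c': 88, 'z': 61, 'a': 73}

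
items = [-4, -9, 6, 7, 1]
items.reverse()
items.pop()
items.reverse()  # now [-9, 6, 7, 1]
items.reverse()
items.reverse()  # [-9, 6, 7, 1]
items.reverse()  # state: [1, 7, 6, -9]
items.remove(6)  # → [1, 7, -9]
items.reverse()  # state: [-9, 7, 1]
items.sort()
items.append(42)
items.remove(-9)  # [1, 7, 42]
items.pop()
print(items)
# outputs [1, 7]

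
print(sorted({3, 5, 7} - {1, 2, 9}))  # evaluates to [3, 5, 7]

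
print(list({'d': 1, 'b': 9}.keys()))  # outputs ['d', 'b']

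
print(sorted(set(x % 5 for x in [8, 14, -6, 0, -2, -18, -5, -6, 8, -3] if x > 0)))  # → [3, 4]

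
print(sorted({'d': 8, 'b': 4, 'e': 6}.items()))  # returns [('b', 4), ('d', 8), ('e', 6)]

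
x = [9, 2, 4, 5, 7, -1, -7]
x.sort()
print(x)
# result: [-7, -1, 2, 4, 5, 7, 9]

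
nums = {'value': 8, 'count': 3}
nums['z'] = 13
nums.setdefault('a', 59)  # 59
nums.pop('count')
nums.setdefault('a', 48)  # 59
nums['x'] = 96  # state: {'value': 8, 'z': 13, 'a': 59, 'x': 96}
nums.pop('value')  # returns 8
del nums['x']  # {'z': 13, 'a': 59}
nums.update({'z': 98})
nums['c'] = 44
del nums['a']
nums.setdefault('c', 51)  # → 44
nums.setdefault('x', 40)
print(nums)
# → {'z': 98, 'c': 44, 'x': 40}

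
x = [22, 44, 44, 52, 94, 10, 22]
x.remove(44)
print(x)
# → [22, 44, 52, 94, 10, 22]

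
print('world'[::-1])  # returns dlrow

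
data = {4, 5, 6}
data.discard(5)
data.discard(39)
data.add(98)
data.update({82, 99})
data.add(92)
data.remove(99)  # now {4, 6, 82, 92, 98}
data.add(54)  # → {4, 6, 54, 82, 92, 98}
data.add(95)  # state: {4, 6, 54, 82, 92, 95, 98}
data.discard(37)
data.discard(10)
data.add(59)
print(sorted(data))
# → [4, 6, 54, 59, 82, 92, 95, 98]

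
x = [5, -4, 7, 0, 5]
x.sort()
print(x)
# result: [-4, 0, 5, 5, 7]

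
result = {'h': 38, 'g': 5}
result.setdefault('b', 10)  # 10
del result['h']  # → {'g': 5, 'b': 10}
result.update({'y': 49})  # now {'g': 5, 'b': 10, 'y': 49}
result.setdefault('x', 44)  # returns 44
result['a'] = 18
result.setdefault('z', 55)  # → 55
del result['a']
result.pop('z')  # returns 55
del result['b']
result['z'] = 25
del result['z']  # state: {'g': 5, 'y': 49, 'x': 44}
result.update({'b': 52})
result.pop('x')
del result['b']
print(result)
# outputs {'g': 5, 'y': 49}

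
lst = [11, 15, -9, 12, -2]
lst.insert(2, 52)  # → [11, 15, 52, -9, 12, -2]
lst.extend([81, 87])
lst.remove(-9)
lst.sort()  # [-2, 11, 12, 15, 52, 81, 87]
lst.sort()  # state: [-2, 11, 12, 15, 52, 81, 87]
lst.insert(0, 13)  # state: [13, -2, 11, 12, 15, 52, 81, 87]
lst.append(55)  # [13, -2, 11, 12, 15, 52, 81, 87, 55]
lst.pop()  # 55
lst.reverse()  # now [87, 81, 52, 15, 12, 11, -2, 13]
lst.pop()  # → 13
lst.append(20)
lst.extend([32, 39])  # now [87, 81, 52, 15, 12, 11, -2, 20, 32, 39]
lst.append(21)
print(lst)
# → [87, 81, 52, 15, 12, 11, -2, 20, 32, 39, 21]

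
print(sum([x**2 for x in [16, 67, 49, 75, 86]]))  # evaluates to 20167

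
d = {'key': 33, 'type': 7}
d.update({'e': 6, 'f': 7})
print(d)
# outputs {'key': 33, 'type': 7, 'e': 6, 'f': 7}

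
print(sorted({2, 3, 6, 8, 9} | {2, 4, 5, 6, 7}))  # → [2, 3, 4, 5, 6, 7, 8, 9]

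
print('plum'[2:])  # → um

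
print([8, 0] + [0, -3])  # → [8, 0, 0, -3]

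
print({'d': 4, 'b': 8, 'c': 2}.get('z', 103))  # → 103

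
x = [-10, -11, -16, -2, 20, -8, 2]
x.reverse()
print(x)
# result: [2, -8, 20, -2, -16, -11, -10]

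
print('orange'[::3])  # on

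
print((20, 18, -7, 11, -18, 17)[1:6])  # (18, -7, 11, -18, 17)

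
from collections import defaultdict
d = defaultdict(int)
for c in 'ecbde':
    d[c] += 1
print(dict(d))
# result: {'e': 2, 'c': 1, 'b': 1, 'd': 1}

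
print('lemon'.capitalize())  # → Lemon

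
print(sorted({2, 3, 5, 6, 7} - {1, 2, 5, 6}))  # [3, 7]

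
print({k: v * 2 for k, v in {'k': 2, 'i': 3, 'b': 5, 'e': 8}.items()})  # {'k': 4, 'i': 6, 'b': 10, 'e': 16}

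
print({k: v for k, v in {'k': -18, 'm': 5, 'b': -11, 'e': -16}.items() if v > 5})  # {}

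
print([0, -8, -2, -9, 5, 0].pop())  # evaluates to 0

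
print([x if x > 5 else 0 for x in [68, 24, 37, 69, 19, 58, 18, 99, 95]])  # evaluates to [68, 24, 37, 69, 19, 58, 18, 99, 95]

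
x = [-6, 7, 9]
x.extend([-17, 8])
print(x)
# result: [-6, 7, 9, -17, 8]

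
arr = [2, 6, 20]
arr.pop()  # 20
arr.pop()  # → 6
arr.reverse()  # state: [2]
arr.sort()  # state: [2]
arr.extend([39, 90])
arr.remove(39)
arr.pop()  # 90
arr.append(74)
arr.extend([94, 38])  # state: [2, 74, 94, 38]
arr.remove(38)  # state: [2, 74, 94]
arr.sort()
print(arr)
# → [2, 74, 94]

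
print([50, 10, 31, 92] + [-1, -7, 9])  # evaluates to [50, 10, 31, 92, -1, -7, 9]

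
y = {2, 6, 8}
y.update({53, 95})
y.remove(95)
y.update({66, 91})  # {2, 6, 8, 53, 66, 91}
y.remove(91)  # {2, 6, 8, 53, 66}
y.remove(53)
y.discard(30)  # {2, 6, 8, 66}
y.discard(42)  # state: {2, 6, 8, 66}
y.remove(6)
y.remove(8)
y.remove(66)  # {2}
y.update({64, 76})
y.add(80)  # {2, 64, 76, 80}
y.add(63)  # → {2, 63, 64, 76, 80}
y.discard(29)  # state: {2, 63, 64, 76, 80}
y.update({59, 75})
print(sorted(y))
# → [2, 59, 63, 64, 75, 76, 80]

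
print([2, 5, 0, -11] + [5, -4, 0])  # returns [2, 5, 0, -11, 5, -4, 0]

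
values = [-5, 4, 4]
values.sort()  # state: [-5, 4, 4]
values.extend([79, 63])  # [-5, 4, 4, 79, 63]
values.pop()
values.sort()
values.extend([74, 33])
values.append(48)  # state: [-5, 4, 4, 79, 74, 33, 48]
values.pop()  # 48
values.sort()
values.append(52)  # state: [-5, 4, 4, 33, 74, 79, 52]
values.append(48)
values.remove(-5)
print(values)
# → [4, 4, 33, 74, 79, 52, 48]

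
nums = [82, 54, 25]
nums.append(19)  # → [82, 54, 25, 19]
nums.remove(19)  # [82, 54, 25]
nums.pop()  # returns 25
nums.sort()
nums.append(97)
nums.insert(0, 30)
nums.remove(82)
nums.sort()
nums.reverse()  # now [97, 54, 30]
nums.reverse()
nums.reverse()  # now [97, 54, 30]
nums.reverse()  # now [30, 54, 97]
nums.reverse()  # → [97, 54, 30]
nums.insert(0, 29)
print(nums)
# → [29, 97, 54, 30]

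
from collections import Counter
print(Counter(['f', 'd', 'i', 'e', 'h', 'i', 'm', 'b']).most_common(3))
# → [('i', 2), ('f', 1), ('d', 1)]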